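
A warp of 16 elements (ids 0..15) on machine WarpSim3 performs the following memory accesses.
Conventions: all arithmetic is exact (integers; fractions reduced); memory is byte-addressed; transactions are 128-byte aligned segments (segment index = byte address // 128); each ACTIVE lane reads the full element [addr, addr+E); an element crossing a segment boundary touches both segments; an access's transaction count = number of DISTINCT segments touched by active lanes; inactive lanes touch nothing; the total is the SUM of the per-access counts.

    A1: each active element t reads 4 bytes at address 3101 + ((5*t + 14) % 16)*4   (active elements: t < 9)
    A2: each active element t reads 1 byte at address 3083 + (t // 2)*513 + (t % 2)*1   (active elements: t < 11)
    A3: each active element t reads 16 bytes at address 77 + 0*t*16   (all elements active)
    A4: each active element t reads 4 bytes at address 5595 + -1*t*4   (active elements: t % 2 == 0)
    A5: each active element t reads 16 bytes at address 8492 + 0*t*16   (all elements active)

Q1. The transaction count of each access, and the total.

A1: 1 transaction
A2: 6 transactions
A3: 1 transaction
A4: 1 transaction
A5: 1 transaction

Answer: 1,6,1,1,1; total 10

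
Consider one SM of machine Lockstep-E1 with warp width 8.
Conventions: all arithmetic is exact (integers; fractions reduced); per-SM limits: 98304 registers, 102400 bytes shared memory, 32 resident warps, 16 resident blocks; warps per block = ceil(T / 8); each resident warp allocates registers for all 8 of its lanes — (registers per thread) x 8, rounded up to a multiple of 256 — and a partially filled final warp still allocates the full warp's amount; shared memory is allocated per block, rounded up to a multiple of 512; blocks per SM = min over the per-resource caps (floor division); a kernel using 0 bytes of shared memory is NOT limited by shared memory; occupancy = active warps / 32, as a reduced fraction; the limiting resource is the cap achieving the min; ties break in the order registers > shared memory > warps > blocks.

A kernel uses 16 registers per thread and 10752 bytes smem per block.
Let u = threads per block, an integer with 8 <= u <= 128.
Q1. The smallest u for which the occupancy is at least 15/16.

Answer: u = 25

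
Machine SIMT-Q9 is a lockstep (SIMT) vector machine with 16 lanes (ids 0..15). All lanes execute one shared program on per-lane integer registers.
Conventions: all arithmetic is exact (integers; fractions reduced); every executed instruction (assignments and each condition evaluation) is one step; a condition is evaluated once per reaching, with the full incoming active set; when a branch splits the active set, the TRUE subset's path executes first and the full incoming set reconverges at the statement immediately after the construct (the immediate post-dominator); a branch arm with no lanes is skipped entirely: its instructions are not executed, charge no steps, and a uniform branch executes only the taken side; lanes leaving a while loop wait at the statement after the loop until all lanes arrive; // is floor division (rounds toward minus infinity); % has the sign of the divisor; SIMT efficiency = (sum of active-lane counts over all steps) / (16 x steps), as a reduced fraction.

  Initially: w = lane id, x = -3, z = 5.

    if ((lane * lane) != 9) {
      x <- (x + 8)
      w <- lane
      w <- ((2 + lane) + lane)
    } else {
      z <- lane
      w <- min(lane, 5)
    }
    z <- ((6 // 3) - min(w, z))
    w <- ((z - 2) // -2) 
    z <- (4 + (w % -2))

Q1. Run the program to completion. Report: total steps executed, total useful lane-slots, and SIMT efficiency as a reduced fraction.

Answer: 9 steps, 111 useful, 37/48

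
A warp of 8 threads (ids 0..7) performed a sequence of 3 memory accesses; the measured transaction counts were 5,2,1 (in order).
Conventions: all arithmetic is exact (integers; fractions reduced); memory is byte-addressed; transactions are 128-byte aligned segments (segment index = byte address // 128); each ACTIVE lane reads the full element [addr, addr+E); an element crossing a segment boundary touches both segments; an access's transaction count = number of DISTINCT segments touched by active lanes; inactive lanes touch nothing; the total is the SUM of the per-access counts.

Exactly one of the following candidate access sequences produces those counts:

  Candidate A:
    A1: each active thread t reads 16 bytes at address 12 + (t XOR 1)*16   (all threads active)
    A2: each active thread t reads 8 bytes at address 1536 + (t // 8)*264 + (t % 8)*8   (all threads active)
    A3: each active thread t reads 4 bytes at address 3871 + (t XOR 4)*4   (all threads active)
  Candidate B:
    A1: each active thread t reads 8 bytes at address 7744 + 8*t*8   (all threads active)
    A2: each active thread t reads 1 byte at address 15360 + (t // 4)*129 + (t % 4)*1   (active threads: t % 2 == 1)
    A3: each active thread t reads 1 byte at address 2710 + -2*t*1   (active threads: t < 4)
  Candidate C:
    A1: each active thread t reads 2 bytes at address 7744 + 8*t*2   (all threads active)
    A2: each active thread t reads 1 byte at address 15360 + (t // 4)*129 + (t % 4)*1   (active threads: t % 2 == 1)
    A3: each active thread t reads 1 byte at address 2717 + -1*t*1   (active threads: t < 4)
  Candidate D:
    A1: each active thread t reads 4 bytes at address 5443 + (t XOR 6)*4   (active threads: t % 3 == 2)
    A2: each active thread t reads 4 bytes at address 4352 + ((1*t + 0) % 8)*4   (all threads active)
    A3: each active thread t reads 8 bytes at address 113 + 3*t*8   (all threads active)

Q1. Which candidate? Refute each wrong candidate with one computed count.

A: A1 gives 2 transactions, not 5
C: A1 gives 2 transactions, not 5
D: A1 gives 1 transaction, not 5
B: all counts match (5,2,1)

Answer: B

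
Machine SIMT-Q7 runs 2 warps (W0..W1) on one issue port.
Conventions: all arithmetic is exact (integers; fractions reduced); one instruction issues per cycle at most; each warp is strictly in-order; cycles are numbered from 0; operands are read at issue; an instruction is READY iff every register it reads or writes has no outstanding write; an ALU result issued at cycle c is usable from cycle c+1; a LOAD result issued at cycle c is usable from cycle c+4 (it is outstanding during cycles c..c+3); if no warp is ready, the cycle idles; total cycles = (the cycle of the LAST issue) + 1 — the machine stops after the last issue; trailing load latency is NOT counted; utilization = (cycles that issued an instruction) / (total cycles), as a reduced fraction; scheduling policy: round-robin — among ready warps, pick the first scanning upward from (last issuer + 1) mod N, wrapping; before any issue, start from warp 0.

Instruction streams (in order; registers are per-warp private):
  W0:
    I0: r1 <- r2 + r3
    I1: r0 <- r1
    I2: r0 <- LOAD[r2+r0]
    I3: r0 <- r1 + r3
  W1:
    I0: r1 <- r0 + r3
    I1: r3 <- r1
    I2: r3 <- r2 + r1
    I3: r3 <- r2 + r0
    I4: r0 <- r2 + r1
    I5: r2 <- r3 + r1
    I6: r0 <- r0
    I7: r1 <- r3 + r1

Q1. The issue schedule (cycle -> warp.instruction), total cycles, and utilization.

cycle 0: W0.I0
cycle 1: W1.I0
cycle 2: W0.I1
cycle 3: W1.I1
cycle 4: W0.I2
cycle 5: W1.I2
cycle 6: W1.I3
cycle 7: W1.I4
cycle 8: W0.I3
cycle 9: W1.I5
cycle 10: W1.I6
cycle 11: W1.I7

Answer: 12 cycles, utilization 1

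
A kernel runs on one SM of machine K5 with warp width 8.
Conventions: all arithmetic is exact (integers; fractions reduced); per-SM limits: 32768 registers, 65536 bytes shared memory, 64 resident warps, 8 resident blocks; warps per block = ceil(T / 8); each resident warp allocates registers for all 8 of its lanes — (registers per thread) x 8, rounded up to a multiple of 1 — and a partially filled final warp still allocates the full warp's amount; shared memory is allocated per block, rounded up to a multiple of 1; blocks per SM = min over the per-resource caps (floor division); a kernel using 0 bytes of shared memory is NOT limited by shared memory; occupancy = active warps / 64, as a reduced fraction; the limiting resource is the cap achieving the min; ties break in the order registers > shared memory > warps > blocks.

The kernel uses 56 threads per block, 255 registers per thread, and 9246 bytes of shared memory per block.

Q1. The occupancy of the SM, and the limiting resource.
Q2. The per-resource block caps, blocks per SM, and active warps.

Answer: occupancy 7/32, limited by registers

registers: 2 blocks
shared memory: 7 blocks
warps: 9 blocks
blocks: 8 blocks

Answer: 2 blocks, 14 active warps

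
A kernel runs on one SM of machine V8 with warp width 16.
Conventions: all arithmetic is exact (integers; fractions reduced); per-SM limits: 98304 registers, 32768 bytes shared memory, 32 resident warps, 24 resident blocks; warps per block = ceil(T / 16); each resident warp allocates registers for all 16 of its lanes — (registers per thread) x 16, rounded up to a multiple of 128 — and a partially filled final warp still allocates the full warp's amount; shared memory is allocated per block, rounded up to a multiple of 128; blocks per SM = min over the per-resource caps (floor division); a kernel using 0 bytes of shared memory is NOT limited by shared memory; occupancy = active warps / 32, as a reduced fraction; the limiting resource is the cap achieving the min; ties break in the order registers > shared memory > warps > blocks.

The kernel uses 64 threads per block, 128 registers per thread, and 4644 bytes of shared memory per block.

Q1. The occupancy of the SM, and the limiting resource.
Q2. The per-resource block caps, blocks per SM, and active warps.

Answer: occupancy 3/4, limited by shared memory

registers: 12 blocks
shared memory: 6 blocks
warps: 8 blocks
blocks: 24 blocks

Answer: 6 blocks, 24 active warps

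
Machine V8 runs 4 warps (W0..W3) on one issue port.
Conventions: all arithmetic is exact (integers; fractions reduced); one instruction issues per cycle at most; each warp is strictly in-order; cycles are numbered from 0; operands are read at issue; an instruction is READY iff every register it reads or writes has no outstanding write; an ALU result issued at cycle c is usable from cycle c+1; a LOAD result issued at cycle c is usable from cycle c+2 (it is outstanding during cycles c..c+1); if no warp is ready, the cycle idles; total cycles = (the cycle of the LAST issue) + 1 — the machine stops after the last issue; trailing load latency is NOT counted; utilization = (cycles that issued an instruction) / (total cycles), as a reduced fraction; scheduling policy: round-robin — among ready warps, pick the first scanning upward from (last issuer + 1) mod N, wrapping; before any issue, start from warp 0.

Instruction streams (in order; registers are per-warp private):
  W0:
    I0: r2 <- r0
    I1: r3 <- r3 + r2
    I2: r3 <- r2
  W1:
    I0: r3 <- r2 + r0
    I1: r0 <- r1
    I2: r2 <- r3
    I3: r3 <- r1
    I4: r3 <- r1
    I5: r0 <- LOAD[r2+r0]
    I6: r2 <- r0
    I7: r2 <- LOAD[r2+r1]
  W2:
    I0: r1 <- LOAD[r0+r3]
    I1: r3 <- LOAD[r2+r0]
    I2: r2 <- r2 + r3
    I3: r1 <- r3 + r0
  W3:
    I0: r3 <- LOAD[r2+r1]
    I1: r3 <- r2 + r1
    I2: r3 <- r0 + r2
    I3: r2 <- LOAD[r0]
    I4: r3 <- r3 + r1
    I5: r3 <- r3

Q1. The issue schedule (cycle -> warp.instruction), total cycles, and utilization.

cycle 0: W0.I0
cycle 1: W1.I0
cycle 2: W2.I0
cycle 3: W3.I0
cycle 4: W0.I1
cycle 5: W1.I1
cycle 6: W2.I1
cycle 7: W3.I1
cycle 8: W0.I2
cycle 9: W1.I2
cycle 10: W2.I2
cycle 11: W3.I2
cycle 12: W1.I3
cycle 13: W2.I3
cycle 14: W3.I3
cycle 15: W1.I4
cycle 16: W3.I4
cycle 17: W1.I5
cycle 18: W3.I5
cycle 19: W1.I6
cycle 20: W1.I7

Answer: 21 cycles, utilization 1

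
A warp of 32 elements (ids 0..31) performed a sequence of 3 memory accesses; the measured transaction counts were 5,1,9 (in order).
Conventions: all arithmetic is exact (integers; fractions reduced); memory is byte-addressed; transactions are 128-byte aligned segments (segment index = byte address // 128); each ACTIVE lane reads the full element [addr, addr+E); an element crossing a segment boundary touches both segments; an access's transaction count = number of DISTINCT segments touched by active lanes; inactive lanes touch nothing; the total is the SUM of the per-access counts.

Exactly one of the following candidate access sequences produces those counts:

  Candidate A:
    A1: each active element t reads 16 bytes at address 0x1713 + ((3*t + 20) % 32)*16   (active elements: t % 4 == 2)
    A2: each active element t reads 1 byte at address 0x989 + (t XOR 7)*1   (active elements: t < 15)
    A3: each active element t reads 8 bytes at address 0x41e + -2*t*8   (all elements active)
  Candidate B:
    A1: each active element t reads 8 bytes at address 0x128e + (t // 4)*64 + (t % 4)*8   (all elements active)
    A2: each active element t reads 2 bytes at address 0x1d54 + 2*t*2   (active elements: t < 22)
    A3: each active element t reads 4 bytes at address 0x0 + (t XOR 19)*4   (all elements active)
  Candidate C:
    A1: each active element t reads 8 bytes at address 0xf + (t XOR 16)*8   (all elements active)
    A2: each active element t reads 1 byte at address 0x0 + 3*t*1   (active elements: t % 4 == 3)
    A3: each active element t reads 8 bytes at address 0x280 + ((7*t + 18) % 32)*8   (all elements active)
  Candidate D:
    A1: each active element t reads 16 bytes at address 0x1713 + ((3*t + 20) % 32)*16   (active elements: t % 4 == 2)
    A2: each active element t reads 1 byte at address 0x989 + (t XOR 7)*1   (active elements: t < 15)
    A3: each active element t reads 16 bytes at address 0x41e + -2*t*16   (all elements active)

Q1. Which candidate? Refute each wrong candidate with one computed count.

A: A3 gives 5 transactions, not 9
B: A1 gives 4 transactions, not 5
C: A1 gives 3 transactions, not 5
D: all counts match (5,1,9)

Answer: D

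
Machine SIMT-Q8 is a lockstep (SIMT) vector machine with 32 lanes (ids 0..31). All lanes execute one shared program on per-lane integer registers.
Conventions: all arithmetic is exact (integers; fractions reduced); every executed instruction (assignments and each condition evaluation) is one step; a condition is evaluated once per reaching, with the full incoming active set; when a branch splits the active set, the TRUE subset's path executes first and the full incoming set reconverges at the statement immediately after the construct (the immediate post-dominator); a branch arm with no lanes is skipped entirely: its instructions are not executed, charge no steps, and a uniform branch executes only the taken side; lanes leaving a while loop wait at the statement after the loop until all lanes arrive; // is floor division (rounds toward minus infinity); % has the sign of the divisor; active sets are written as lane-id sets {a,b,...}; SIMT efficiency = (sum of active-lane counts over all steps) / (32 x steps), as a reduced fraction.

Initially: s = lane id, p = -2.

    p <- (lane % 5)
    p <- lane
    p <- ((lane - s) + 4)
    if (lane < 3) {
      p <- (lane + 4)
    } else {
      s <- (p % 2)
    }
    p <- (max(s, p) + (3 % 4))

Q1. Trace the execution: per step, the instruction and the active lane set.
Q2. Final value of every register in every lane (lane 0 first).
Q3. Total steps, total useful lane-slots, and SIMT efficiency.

step 0: p <- (lane % 5)              {0,1,2,3,4,5,6,7,8,9,10,11,12,13,14,15,16,17,18,19,20,21,22,23,24,25,26,27,28,29,30,31}
step 1: p <- lane                    {0,1,2,3,4,5,6,7,8,9,10,11,12,13,14,15,16,17,18,19,20,21,22,23,24,25,26,27,28,29,30,31}
step 2: p <- ((lane - s) + 4)        {0,1,2,3,4,5,6,7,8,9,10,11,12,13,14,15,16,17,18,19,20,21,22,23,24,25,26,27,28,29,30,31}
step 3: eval (lane < 3)              {0,1,2,3,4,5,6,7,8,9,10,11,12,13,14,15,16,17,18,19,20,21,22,23,24,25,26,27,28,29,30,31}
step 4: p <- (lane + 4)              {0,1,2}
step 5: s <- (p % 2)                 {3,4,5,6,7,8,9,10,11,12,13,14,15,16,17,18,19,20,21,22,23,24,25,26,27,28,29,30,31}
step 6: p <- (max(s, p) + (3 % 4))   {0,1,2,3,4,5,6,7,8,9,10,11,12,13,14,15,16,17,18,19,20,21,22,23,24,25,26,27,28,29,30,31}

Answer: 7 steps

s: 0,1,2,0,0,0,0,0,0,0,0,0,0,0,0,0,0,0,0,0,0,0,0,0,0,0,0,0,0,0,0,0
p: 7,8,9,7,7,7,7,7,7,7,7,7,7,7,7,7,7,7,7,7,7,7,7,7,7,7,7,7,7,7,7,7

steps = 7; useful = 192; efficiency = 192/224 = 6/7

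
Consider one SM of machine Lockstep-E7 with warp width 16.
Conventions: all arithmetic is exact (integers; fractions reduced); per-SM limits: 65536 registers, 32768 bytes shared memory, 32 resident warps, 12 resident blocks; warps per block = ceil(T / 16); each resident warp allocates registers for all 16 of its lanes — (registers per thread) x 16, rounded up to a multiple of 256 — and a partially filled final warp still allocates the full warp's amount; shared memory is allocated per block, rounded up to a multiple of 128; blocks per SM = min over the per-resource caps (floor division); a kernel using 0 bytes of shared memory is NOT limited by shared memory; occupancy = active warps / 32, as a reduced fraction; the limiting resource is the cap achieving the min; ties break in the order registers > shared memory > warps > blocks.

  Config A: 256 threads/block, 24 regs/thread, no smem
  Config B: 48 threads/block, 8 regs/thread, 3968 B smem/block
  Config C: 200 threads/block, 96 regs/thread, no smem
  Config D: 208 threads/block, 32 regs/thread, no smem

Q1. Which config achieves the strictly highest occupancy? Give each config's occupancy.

occupancies: A 1, B 3/4, C 13/16, D 13/16

Answer: A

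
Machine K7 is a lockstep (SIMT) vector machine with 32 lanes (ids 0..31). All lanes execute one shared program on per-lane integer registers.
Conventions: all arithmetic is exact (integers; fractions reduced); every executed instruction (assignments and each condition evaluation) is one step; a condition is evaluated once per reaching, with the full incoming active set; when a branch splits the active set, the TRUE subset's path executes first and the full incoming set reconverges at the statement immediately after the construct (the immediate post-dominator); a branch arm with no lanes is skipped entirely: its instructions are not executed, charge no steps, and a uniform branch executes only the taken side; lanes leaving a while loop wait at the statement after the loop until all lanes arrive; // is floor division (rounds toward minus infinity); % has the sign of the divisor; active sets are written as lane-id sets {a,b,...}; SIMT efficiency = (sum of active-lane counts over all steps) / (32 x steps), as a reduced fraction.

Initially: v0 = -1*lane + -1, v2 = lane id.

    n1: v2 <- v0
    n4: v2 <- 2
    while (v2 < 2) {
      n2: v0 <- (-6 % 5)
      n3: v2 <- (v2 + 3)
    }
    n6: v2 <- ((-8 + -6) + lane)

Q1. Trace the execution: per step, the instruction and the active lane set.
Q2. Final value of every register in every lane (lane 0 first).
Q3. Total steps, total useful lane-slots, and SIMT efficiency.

step 0: v2 <- v0                     {0,1,2,3,4,5,6,7,8,9,10,11,12,13,14,15,16,17,18,19,20,21,22,23,24,25,26,27,28,29,30,31}
step 1: v2 <- 2                      {0,1,2,3,4,5,6,7,8,9,10,11,12,13,14,15,16,17,18,19,20,21,22,23,24,25,26,27,28,29,30,31}
step 2: eval (v2 < 2)                {0,1,2,3,4,5,6,7,8,9,10,11,12,13,14,15,16,17,18,19,20,21,22,23,24,25,26,27,28,29,30,31}
step 3: v2 <- ((-8 + -6) + lane)     {0,1,2,3,4,5,6,7,8,9,10,11,12,13,14,15,16,17,18,19,20,21,22,23,24,25,26,27,28,29,30,31}

Answer: 4 steps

v0: -1,-2,-3,-4,-5,-6,-7,-8,-9,-10,-11,-12,-13,-14,-15,-16,-17,-18,-19,-20,-21,-22,-23,-24,-25,-26,-27,-28,-29,-30,-31,-32
v2: -14,-13,-12,-11,-10,-9,-8,-7,-6,-5,-4,-3,-2,-1,0,1,2,3,4,5,6,7,8,9,10,11,12,13,14,15,16,17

steps = 4; useful = 128; efficiency = 128/128 = 1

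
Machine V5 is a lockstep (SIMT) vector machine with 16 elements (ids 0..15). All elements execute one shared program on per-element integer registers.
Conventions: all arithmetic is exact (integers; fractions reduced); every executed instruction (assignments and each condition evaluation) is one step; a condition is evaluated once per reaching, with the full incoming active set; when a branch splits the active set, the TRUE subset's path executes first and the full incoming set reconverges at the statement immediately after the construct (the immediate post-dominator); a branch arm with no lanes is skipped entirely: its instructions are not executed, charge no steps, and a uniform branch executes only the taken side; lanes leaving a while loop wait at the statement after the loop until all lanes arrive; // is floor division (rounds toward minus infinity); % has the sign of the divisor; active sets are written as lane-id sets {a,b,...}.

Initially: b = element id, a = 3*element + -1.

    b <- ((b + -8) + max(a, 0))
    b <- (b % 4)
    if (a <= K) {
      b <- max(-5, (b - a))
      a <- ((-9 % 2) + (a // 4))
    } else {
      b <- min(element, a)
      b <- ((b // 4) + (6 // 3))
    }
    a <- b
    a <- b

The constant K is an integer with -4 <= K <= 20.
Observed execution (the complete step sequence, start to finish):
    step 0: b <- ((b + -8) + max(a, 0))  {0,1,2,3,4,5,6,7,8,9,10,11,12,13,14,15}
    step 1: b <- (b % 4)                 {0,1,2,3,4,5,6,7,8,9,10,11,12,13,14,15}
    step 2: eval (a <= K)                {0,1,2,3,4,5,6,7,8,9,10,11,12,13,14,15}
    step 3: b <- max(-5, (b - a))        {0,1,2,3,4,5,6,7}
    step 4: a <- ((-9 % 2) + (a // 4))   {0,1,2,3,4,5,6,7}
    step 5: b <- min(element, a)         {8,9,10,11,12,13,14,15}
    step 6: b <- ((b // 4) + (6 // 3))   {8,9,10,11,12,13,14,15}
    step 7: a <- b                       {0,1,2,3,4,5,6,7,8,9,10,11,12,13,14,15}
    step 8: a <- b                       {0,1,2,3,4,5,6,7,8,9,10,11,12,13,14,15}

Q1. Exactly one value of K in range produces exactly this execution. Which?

Answer: K = 20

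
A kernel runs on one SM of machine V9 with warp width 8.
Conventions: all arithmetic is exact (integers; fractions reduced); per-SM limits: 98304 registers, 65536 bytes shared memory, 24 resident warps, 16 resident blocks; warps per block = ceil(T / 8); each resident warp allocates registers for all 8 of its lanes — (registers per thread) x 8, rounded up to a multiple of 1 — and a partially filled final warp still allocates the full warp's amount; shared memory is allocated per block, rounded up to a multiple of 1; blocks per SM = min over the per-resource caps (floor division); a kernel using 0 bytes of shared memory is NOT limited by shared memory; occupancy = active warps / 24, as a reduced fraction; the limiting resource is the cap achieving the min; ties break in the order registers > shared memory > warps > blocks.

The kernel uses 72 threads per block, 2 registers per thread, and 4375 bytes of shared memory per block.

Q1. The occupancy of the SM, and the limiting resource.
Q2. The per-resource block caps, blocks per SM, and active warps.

Answer: occupancy 3/4, limited by warps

registers: 682 blocks
shared memory: 14 blocks
warps: 2 blocks
blocks: 16 blocks

Answer: 2 blocks, 18 active warps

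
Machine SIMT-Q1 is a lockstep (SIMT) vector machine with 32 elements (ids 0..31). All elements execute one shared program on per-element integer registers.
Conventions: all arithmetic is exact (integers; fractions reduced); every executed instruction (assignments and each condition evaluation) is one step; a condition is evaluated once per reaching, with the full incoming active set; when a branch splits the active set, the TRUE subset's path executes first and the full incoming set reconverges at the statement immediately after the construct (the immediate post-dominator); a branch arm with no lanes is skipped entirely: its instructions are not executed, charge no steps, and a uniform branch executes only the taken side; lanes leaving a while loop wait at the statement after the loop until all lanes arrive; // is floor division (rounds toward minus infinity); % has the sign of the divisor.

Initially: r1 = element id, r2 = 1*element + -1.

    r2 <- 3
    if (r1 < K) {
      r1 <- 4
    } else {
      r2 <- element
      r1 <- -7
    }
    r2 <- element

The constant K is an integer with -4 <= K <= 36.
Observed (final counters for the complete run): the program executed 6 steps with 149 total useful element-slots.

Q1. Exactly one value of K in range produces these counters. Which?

Answer: K = 11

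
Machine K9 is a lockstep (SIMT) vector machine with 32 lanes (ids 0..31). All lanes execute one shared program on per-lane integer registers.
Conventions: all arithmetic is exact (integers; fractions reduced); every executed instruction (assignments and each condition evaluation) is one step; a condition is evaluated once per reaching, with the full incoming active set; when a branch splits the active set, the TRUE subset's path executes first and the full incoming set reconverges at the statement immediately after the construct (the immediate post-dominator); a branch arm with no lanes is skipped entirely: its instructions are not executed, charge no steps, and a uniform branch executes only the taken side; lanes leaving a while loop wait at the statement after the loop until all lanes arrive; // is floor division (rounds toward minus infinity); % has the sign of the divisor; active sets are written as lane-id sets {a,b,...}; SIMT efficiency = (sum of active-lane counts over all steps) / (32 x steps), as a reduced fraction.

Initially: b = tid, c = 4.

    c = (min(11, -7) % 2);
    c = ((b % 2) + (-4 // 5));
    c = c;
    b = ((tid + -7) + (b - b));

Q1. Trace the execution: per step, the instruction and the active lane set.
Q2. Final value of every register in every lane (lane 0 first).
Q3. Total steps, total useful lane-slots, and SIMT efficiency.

step 0: c <- (min(11, -7) % 2)       {0,1,2,3,4,5,6,7,8,9,10,11,12,13,14,15,16,17,18,19,20,21,22,23,24,25,26,27,28,29,30,31}
step 1: c <- ((b % 2) + (-4 // 5))   {0,1,2,3,4,5,6,7,8,9,10,11,12,13,14,15,16,17,18,19,20,21,22,23,24,25,26,27,28,29,30,31}
step 2: c <- c                       {0,1,2,3,4,5,6,7,8,9,10,11,12,13,14,15,16,17,18,19,20,21,22,23,24,25,26,27,28,29,30,31}
step 3: b <- ((tid + -7) + (b - b))  {0,1,2,3,4,5,6,7,8,9,10,11,12,13,14,15,16,17,18,19,20,21,22,23,24,25,26,27,28,29,30,31}

Answer: 4 steps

b: -7,-6,-5,-4,-3,-2,-1,0,1,2,3,4,5,6,7,8,9,10,11,12,13,14,15,16,17,18,19,20,21,22,23,24
c: -1,0,-1,0,-1,0,-1,0,-1,0,-1,0,-1,0,-1,0,-1,0,-1,0,-1,0,-1,0,-1,0,-1,0,-1,0,-1,0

steps = 4; useful = 128; efficiency = 128/128 = 1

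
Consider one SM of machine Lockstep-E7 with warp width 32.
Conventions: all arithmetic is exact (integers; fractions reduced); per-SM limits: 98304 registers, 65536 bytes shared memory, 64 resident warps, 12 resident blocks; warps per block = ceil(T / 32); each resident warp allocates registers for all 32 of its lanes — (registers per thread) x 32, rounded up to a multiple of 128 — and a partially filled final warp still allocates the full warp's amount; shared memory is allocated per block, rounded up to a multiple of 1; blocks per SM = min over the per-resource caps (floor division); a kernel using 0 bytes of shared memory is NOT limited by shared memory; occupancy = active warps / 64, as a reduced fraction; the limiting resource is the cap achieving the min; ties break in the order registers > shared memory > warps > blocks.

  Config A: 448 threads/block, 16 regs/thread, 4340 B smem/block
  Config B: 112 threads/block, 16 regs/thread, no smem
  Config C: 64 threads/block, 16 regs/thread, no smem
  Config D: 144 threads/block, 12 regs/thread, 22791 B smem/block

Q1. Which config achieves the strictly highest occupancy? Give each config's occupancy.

occupancies: A 7/8, B 3/4, C 3/8, D 5/32

Answer: A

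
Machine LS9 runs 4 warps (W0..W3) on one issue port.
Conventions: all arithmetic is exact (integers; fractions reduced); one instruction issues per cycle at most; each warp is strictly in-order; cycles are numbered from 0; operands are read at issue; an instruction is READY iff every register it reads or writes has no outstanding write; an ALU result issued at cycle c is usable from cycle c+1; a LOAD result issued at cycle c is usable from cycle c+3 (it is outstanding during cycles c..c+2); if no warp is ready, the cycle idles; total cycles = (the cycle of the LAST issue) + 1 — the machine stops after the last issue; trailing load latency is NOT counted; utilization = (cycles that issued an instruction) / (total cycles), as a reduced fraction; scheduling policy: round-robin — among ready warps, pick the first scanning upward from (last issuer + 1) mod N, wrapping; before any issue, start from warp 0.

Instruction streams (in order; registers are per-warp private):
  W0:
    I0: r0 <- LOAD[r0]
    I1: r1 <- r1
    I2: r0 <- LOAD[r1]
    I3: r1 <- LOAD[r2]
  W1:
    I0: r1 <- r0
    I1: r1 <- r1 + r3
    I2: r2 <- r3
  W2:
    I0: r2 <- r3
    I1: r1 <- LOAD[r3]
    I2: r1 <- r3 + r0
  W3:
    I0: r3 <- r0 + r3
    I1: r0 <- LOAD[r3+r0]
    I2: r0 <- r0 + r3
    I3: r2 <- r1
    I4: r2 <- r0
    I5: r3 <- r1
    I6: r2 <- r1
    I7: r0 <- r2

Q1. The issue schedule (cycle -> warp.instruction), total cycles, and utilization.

cycle 0: W0.I0
cycle 1: W1.I0
cycle 2: W2.I0
cycle 3: W3.I0
cycle 4: W0.I1
cycle 5: W1.I1
cycle 6: W2.I1
cycle 7: W3.I1
cycle 8: W0.I2
cycle 9: W1.I2
cycle 10: W2.I2
cycle 11: W3.I2
cycle 12: W0.I3
cycle 13: W3.I3
cycle 14: W3.I4
cycle 15: W3.I5
cycle 16: W3.I6
cycle 17: W3.I7

Answer: 18 cycles, utilization 1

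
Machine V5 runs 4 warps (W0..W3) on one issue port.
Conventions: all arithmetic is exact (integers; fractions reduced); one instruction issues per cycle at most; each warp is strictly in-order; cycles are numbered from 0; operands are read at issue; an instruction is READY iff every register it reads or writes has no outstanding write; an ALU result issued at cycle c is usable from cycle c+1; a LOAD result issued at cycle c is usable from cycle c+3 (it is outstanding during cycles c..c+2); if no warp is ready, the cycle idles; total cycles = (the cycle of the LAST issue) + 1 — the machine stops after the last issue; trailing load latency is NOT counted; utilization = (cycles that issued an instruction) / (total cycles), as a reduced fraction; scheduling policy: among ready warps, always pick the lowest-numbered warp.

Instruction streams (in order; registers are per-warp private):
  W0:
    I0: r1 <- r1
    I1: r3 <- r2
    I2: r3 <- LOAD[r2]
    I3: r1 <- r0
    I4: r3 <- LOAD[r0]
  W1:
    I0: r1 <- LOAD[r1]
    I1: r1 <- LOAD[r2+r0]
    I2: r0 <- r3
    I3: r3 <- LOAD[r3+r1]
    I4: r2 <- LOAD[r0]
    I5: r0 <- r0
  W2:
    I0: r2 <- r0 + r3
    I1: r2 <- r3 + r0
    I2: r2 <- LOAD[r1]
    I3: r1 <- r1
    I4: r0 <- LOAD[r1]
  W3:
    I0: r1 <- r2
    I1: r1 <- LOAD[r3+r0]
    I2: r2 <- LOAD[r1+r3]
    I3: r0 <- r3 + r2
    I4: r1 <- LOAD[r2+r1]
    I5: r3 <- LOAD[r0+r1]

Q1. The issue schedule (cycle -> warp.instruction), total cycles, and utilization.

cycle 0: W0.I0
cycle 1: W0.I1
cycle 2: W0.I2
cycle 3: W0.I3
cycle 4: W1.I0
cycle 5: W0.I4
cycle 6: W2.I0
cycle 7: W1.I1
cycle 8: W1.I2
cycle 9: W2.I1
cycle 10: W1.I3
cycle 11: W1.I4
cycle 12: W1.I5
cycle 13: W2.I2
cycle 14: W2.I3
cycle 15: W2.I4
cycle 16: W3.I0
cycle 17: W3.I1
cycle 18: idle
cycle 19: idle
cycle 20: W3.I2
cycle 21: idle
cycle 22: idle
cycle 23: W3.I3
cycle 24: W3.I4
cycle 25: idle
cycle 26: idle
cycle 27: W3.I5

Answer: 28 cycles, utilization 11/14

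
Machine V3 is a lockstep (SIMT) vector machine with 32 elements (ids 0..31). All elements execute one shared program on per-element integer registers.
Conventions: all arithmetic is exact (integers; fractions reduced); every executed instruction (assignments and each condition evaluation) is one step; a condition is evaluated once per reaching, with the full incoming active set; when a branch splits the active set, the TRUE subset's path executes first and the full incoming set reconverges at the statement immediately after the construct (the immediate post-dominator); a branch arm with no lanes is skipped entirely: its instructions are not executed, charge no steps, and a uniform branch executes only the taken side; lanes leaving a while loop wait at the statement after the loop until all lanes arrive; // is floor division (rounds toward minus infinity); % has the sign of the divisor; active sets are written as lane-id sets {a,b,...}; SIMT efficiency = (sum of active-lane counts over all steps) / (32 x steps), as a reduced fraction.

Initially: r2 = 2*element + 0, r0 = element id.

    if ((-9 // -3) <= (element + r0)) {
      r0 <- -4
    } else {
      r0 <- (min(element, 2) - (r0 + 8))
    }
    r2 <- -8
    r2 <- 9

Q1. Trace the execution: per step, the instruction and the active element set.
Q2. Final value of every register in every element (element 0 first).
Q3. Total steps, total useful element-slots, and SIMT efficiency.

step 0: eval ((-9 // -3) <= (element + r0)) {0,1,2,3,4,5,6,7,8,9,10,11,12,13,14,15,16,17,18,19,20,21,22,23,24,25,26,27,28,29,30,31}
step 1: r0 <- -4                     {2,3,4,5,6,7,8,9,10,11,12,13,14,15,16,17,18,19,20,21,22,23,24,25,26,27,28,29,30,31}
step 2: r0 <- (min(element, 2) - (r0 + 8)) {0,1}
step 3: r2 <- -8                     {0,1,2,3,4,5,6,7,8,9,10,11,12,13,14,15,16,17,18,19,20,21,22,23,24,25,26,27,28,29,30,31}
step 4: r2 <- 9                      {0,1,2,3,4,5,6,7,8,9,10,11,12,13,14,15,16,17,18,19,20,21,22,23,24,25,26,27,28,29,30,31}

Answer: 5 steps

r2: 9,9,9,9,9,9,9,9,9,9,9,9,9,9,9,9,9,9,9,9,9,9,9,9,9,9,9,9,9,9,9,9
r0: -8,-8,-4,-4,-4,-4,-4,-4,-4,-4,-4,-4,-4,-4,-4,-4,-4,-4,-4,-4,-4,-4,-4,-4,-4,-4,-4,-4,-4,-4,-4,-4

steps = 5; useful = 128; efficiency = 128/160 = 4/5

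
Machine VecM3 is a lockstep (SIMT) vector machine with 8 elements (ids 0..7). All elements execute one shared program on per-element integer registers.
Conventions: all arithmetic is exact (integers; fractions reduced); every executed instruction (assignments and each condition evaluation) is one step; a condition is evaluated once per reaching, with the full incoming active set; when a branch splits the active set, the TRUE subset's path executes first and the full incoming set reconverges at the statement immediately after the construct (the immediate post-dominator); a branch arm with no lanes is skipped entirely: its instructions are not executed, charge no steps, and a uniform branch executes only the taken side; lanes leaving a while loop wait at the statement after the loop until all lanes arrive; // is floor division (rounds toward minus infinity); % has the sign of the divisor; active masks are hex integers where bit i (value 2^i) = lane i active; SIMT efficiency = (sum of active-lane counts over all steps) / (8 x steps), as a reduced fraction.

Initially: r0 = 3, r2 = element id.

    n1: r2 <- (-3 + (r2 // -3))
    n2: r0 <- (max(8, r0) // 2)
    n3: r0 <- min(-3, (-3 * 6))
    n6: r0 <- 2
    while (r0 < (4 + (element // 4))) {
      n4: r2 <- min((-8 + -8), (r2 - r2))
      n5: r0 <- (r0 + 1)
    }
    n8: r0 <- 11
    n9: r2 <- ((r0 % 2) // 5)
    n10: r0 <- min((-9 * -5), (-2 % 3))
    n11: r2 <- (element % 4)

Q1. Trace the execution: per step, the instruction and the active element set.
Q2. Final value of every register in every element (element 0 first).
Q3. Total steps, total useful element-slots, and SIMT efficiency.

step 0: r2 <- (-3 + (r2 // -3))      0xff
step 1: r0 <- (max(8, r0) // 2)      0xff
step 2: r0 <- min(-3, (-3 * 6))      0xff
step 3: r0 <- 2                      0xff
step 4: eval (r0 < (4 + (element // 4))) 0xff
step 5: r2 <- min((-8 + -8), (r2 - r2)) 0xff
step 6: r0 <- (r0 + 1)               0xff
step 7: eval (r0 < (4 + (element // 4))) 0xff
step 8: r2 <- min((-8 + -8), (r2 - r2)) 0xff
step 9: r0 <- (r0 + 1)               0xff
step 10: eval (r0 < (4 + (element // 4))) 0xff
step 11: r2 <- min((-8 + -8), (r2 - r2)) 0xf0
step 12: r0 <- (r0 + 1)               0xf0
step 13: eval (r0 < (4 + (element // 4))) 0xf0
step 14: r0 <- 11                     0xff
step 15: r2 <- ((r0 % 2) // 5)        0xff
step 16: r0 <- min((-9 * -5), (-2 % 3)) 0xff
step 17: r2 <- (element % 4)          0xff

Answer: 18 steps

r0: 1,1,1,1,1,1,1,1
r2: 0,1,2,3,0,1,2,3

steps = 18; useful = 132; efficiency = 132/144 = 11/12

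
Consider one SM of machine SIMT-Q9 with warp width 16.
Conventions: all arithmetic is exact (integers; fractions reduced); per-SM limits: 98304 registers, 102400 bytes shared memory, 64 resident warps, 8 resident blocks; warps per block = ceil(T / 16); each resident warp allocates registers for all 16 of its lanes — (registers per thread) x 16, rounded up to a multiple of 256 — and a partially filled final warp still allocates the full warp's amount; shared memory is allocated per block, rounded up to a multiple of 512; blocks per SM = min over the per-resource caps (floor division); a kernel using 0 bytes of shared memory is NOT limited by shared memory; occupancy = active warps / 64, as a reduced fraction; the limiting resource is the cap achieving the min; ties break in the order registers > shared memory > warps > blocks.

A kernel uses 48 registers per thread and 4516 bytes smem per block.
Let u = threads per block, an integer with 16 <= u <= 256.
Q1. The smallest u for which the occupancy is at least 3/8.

Answer: u = 33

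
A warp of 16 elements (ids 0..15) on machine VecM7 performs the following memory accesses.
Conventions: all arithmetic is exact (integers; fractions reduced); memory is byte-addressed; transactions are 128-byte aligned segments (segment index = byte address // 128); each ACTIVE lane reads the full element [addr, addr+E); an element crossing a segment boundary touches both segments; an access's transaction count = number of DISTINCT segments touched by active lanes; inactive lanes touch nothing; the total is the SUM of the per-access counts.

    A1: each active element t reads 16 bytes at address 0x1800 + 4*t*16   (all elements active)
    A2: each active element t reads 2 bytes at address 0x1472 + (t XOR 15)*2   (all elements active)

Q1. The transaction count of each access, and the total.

A1: 8 transactions
A2: 2 transactions

Answer: 8,2; total 10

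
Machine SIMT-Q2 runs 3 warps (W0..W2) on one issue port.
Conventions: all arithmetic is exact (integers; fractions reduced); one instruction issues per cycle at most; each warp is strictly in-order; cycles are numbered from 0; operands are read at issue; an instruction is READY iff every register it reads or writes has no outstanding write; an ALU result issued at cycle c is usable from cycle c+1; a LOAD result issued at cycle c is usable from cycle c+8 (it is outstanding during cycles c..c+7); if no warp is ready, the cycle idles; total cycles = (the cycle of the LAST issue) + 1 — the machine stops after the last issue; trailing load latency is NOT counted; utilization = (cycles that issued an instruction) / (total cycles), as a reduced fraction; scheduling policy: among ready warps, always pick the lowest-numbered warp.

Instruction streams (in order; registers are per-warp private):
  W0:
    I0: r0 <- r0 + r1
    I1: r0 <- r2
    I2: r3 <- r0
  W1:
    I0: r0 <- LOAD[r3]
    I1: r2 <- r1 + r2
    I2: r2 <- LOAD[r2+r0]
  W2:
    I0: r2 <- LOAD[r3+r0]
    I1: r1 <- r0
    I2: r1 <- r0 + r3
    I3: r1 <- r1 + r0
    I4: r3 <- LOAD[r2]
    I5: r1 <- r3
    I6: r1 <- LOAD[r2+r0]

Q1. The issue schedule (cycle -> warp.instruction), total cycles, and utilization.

cycle 0: W0.I0
cycle 1: W0.I1
cycle 2: W0.I2
cycle 3: W1.I0
cycle 4: W1.I1
cycle 5: W2.I0
cycle 6: W2.I1
cycle 7: W2.I2
cycle 8: W2.I3
cycle 9: idle
cycle 10: idle
cycle 11: W1.I2
cycle 12: idle
cycle 13: W2.I4
cycle 14: idle
cycle 15: idle
cycle 16: idle
cycle 17: idle
cycle 18: idle
cycle 19: idle
cycle 20: idle
cycle 21: W2.I5
cycle 22: W2.I6

Answer: 23 cycles, utilization 13/23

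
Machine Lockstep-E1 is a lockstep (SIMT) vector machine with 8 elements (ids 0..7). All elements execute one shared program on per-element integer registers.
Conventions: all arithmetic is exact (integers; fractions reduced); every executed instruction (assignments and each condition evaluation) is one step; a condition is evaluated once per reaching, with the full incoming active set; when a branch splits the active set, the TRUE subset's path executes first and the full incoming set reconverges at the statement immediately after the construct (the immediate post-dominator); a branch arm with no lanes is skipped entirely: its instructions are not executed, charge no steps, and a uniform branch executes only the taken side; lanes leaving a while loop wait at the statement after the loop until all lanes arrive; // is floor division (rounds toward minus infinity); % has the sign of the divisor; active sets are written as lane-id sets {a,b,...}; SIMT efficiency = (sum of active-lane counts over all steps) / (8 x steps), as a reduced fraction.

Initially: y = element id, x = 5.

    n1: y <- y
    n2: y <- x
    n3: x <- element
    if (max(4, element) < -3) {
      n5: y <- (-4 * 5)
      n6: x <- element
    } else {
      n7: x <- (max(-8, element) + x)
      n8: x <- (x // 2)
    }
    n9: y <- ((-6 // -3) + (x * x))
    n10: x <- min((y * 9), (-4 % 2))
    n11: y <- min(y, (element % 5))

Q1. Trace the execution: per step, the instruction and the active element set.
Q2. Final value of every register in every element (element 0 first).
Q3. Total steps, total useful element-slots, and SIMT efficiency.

step 0: y <- y                       {0,1,2,3,4,5,6,7}
step 1: y <- x                       {0,1,2,3,4,5,6,7}
step 2: x <- element                 {0,1,2,3,4,5,6,7}
step 3: eval (max(4, element) < -3)  {0,1,2,3,4,5,6,7}
step 4: x <- (max(-8, element) + x)  {0,1,2,3,4,5,6,7}
step 5: x <- (x // 2)                {0,1,2,3,4,5,6,7}
step 6: y <- ((-6 // -3) + (x * x))  {0,1,2,3,4,5,6,7}
step 7: x <- min((y * 9), (-4 % 2))  {0,1,2,3,4,5,6,7}
step 8: y <- min(y, (element % 5))   {0,1,2,3,4,5,6,7}

Answer: 9 steps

y: 0,1,2,3,4,0,1,2
x: 0,0,0,0,0,0,0,0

steps = 9; useful = 72; efficiency = 72/72 = 1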